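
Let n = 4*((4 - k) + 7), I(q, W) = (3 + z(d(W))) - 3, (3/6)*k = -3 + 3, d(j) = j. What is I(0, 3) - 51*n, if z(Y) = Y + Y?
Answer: -2238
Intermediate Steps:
k = 0 (k = 2*(-3 + 3) = 2*0 = 0)
z(Y) = 2*Y
I(q, W) = 2*W (I(q, W) = (3 + 2*W) - 3 = 2*W)
n = 44 (n = 4*((4 - 1*0) + 7) = 4*((4 + 0) + 7) = 4*(4 + 7) = 4*11 = 44)
I(0, 3) - 51*n = 2*3 - 51*44 = 6 - 2244 = -2238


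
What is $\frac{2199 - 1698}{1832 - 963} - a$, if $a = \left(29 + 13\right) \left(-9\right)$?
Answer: $\frac{328983}{869} \approx 378.58$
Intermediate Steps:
$a = -378$ ($a = 42 \left(-9\right) = -378$)
$\frac{2199 - 1698}{1832 - 963} - a = \frac{2199 - 1698}{1832 - 963} - -378 = \frac{501}{869} + 378 = \frac{328983}{869}$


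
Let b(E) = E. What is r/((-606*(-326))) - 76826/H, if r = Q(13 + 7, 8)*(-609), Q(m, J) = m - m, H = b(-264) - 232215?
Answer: 76826/232479 ≈ 0.33046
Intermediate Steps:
H = -232479 (H = -264 - 232215 = -232479)
Q(m, J) = 0
r = 0 (r = 0*(-609) = 0)
r/((-606*(-326))) - 76826/H = 0/((-606*(-326))) - 76826/(-232479) = 0/197556 - 76826*(-1/232479) = 0*(1/197556) + 76826/232479 = 0 + 76826/232479 = 76826/232479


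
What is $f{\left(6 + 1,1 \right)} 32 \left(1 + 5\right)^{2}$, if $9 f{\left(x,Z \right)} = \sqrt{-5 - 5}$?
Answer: $128 i \sqrt{10} \approx 404.77 i$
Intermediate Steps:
$f{\left(x,Z \right)} = \frac{i \sqrt{10}}{9}$ ($f{\left(x,Z \right)} = \frac{\sqrt{-5 - 5}}{9} = \frac{\sqrt{-10}}{9} = \frac{i \sqrt{10}}{9}$)
$f{\left(6 + 1,1 \right)} 32 \left(1 + 5\right)^{2} = \frac{i \sqrt{10}}{9} \cdot 32 \left(1 + 5\right)^{2} = \frac{32 i \sqrt{10}}{9} \cdot 6^{2} = \frac{32 i \sqrt{10}}{9} \cdot 36 = 128 i \sqrt{10}$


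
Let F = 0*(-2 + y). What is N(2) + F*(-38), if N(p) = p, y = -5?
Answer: 2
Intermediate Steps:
F = 0 (F = 0*(-2 - 5) = 0*(-7) = 0)
N(2) + F*(-38) = 2 + 0*(-38) = 2 + 0 = 2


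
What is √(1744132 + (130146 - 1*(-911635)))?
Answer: √2785913 ≈ 1669.1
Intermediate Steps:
√(1744132 + (130146 - 1*(-911635))) = √(1744132 + (130146 + 911635)) = √(1744132 + 1041781) = √2785913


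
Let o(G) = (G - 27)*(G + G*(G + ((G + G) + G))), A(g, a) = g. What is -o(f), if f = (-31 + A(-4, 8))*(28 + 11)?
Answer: 10372536720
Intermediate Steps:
f = -1365 (f = (-31 - 4)*(28 + 11) = -35*39 = -1365)
o(G) = (-27 + G)*(G + 4*G²) (o(G) = (-27 + G)*(G + G*(G + (2*G + G))) = (-27 + G)*(G + G*(G + 3*G)) = (-27 + G)*(G + G*(4*G)) = (-27 + G)*(G + 4*G²))
-o(f) = -(-1365)*(-27 - 107*(-1365) + 4*(-1365)²) = -(-1365)*(-27 + 146055 + 4*1863225) = -(-1365)*(-27 + 146055 + 7452900) = -(-1365)*7598928 = -1*(-10372536720) = 10372536720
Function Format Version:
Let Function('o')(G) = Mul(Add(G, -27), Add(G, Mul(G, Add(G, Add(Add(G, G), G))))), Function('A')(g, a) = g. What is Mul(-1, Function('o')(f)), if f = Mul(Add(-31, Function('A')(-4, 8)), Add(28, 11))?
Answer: 10372536720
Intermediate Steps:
f = -1365 (f = Mul(Add(-31, -4), Add(28, 11)) = Mul(-35, 39) = -1365)
Function('o')(G) = Mul(Add(-27, G), Add(G, Mul(4, Pow(G, 2)))) (Function('o')(G) = Mul(Add(-27, G), Add(G, Mul(G, Add(G, Add(Mul(2, G), G))))) = Mul(Add(-27, G), Add(G, Mul(G, Add(G, Mul(3, G))))) = Mul(Add(-27, G), Add(G, Mul(G, Mul(4, G)))) = Mul(Add(-27, G), Add(G, Mul(4, Pow(G, 2)))))
Mul(-1, Function('o')(f)) = Mul(-1, Mul(-1365, Add(-27, Mul(-107, -1365), Mul(4, Pow(-1365, 2))))) = Mul(-1, Mul(-1365, Add(-27, 146055, Mul(4, 1863225)))) = Mul(-1, Mul(-1365, Add(-27, 146055, 7452900))) = Mul(-1, Mul(-1365, 7598928)) = Mul(-1, -10372536720) = 10372536720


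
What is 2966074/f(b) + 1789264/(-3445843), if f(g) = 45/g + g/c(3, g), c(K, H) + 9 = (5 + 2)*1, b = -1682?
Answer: 17188560861357036/4874203502831 ≈ 3526.4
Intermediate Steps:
c(K, H) = -2 (c(K, H) = -9 + (5 + 2)*1 = -9 + 7*1 = -9 + 7 = -2)
f(g) = 45/g - g/2 (f(g) = 45/g + g/(-2) = 45/g + g*(-½) = 45/g - g/2)
2966074/f(b) + 1789264/(-3445843) = 2966074/(45/(-1682) - ½*(-1682)) + 1789264/(-3445843) = 2966074/(45*(-1/1682) + 841) + 1789264*(-1/3445843) = 2966074/(-45/1682 + 841) - 1789264/3445843 = 2966074/(1414517/1682) - 1789264/3445843 = 2966074*(1682/1414517) - 1789264/3445843 = 4988936468/1414517 - 1789264/3445843 = 17188560861357036/4874203502831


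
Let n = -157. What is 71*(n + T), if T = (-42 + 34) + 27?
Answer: -9798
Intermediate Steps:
T = 19 (T = -8 + 27 = 19)
71*(n + T) = 71*(-157 + 19) = 71*(-138) = -9798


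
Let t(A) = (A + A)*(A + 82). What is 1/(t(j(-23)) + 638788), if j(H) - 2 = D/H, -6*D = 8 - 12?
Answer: 4761/3042845636 ≈ 1.5647e-6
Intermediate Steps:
D = 2/3 (D = -(8 - 12)/6 = -1/6*(-4) = 2/3 ≈ 0.66667)
j(H) = 2 + 2/(3*H)
t(A) = 2*A*(82 + A) (t(A) = (2*A)*(82 + A) = 2*A*(82 + A))
1/(t(j(-23)) + 638788) = 1/(2*(2 + (2/3)/(-23))*(82 + (2 + (2/3)/(-23))) + 638788) = 1/(2*(2 + (2/3)*(-1/23))*(82 + (2 + (2/3)*(-1/23))) + 638788) = 1/(2*(2 - 2/69)*(82 + (2 - 2/69)) + 638788) = 1/(2*(136/69)*(82 + 136/69) + 638788) = 1/(2*(136/69)*(5794/69) + 638788) = 1/(1575968/4761 + 638788) = 1/(3042845636/4761) = 4761/3042845636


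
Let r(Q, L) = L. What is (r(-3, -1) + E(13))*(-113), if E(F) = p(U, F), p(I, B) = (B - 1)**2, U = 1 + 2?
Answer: -16159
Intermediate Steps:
U = 3
p(I, B) = (-1 + B)**2
E(F) = (-1 + F)**2
(r(-3, -1) + E(13))*(-113) = (-1 + (-1 + 13)**2)*(-113) = (-1 + 12**2)*(-113) = (-1 + 144)*(-113) = 143*(-113) = -16159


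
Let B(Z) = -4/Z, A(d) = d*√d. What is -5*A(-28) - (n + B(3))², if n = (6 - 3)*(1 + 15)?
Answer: -19600/9 + 280*I*√7 ≈ -2177.8 + 740.81*I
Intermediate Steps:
A(d) = d^(3/2)
n = 48 (n = 3*16 = 48)
-5*A(-28) - (n + B(3))² = -(-280)*I*√7 - (48 - 4/3)² = -(-280)*I*√7 - (48 - 4*⅓)² = 280*I*√7 - (48 - 4/3)² = 280*I*√7 - (140/3)² = 280*I*√7 - 1*19600/9 = 280*I*√7 - 19600/9 = -19600/9 + 280*I*√7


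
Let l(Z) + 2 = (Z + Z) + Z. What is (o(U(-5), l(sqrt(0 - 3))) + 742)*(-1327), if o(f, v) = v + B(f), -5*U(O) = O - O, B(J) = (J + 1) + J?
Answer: -983307 - 3981*I*sqrt(3) ≈ -9.8331e+5 - 6895.3*I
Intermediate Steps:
B(J) = 1 + 2*J (B(J) = (1 + J) + J = 1 + 2*J)
U(O) = 0 (U(O) = -(O - O)/5 = -1/5*0 = 0)
l(Z) = -2 + 3*Z (l(Z) = -2 + ((Z + Z) + Z) = -2 + (2*Z + Z) = -2 + 3*Z)
o(f, v) = 1 + v + 2*f (o(f, v) = v + (1 + 2*f) = 1 + v + 2*f)
(o(U(-5), l(sqrt(0 - 3))) + 742)*(-1327) = ((1 + (-2 + 3*sqrt(0 - 3)) + 2*0) + 742)*(-1327) = ((1 + (-2 + 3*sqrt(-3)) + 0) + 742)*(-1327) = ((1 + (-2 + 3*(I*sqrt(3))) + 0) + 742)*(-1327) = ((1 + (-2 + 3*I*sqrt(3)) + 0) + 742)*(-1327) = ((-1 + 3*I*sqrt(3)) + 742)*(-1327) = (741 + 3*I*sqrt(3))*(-1327) = -983307 - 3981*I*sqrt(3)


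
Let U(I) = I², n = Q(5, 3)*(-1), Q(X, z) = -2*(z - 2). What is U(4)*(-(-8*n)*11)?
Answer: 2816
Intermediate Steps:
Q(X, z) = 4 - 2*z (Q(X, z) = -2*(-2 + z) = 4 - 2*z)
n = 2 (n = (4 - 2*3)*(-1) = (4 - 6)*(-1) = -2*(-1) = 2)
U(4)*(-(-8*n)*11) = 4²*(-(-8*2)*11) = 16*(-(-16)*11) = 16*(-1*(-176)) = 16*176 = 2816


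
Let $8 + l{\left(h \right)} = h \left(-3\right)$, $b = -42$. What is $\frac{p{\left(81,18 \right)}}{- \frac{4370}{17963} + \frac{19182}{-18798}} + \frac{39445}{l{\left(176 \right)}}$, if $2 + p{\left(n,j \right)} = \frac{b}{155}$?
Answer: $- \frac{18443530752169}{256893911160} \approx -71.794$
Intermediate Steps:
$p{\left(n,j \right)} = - \frac{352}{155}$ ($p{\left(n,j \right)} = -2 - \frac{42}{155} = - \frac{352}{155}$)
$l{\left(h \right)} = -8 - 3 h$ ($l{\left(h \right)} = -8 + h \left(-3\right) = -8 - 3 h$)
$\frac{p{\left(81,18 \right)}}{- \frac{4370}{17963} + \frac{19182}{-18798}} + \frac{39445}{l{\left(176 \right)}} = - \frac{352}{155 \left(- \frac{4370}{17963} + \frac{19182}{-18798}\right)} + \frac{39445}{-8 - 528} = - \frac{352}{155 \left(\left(-4370\right) \frac{1}{17963} + 19182 \left(- \frac{1}{18798}\right)\right)} + \frac{39445}{-8 - 528} = - \frac{352}{155 \left(- \frac{190}{781} - \frac{3197}{3133}\right)} + \frac{39445}{-536} = - \frac{352}{155 \left(- \frac{3092127}{2446873}\right)} + 39445 \left(- \frac{1}{536}\right) = \left(- \frac{352}{155}\right) \left(- \frac{2446873}{3092127}\right) - \frac{39445}{536} = \frac{861299296}{479279685} - \frac{39445}{536} = - \frac{18443530752169}{256893911160}$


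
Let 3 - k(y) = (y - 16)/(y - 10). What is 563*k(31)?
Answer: 9008/7 ≈ 1286.9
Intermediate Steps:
k(y) = 3 - (-16 + y)/(-10 + y) (k(y) = 3 - (y - 16)/(y - 10) = 3 - (-16 + y)/(-10 + y))
563*k(31) = 563*(2*(-7 + 31)/(-10 + 31)) = 563*(2*24/21) = 563*(2*(1/21)*24) = 563*(16/7) = 9008/7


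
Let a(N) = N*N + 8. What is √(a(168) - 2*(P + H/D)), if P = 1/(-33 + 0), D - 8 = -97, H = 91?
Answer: 52*√90068979/2937 ≈ 168.03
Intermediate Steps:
a(N) = 8 + N² (a(N) = N² + 8 = 8 + N²)
D = -89 (D = 8 - 97 = -89)
P = -1/33 (P = 1/(-33) = -1/33 ≈ -0.030303)
√(a(168) - 2*(P + H/D)) = √((8 + 168²) - 2*(-1/33 + 91/(-89))) = √((8 + 28224) - 2*(-1/33 + 91*(-1/89))) = √(28232 - 2*(-1/33 - 91/89)) = √(28232 - 2*(-3092/2937)) = √(28232 + 6184/2937) = √(82923568/2937) = 52*√90068979/2937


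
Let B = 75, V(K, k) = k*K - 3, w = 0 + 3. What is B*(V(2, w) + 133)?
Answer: 10200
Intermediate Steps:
w = 3
V(K, k) = -3 + K*k (V(K, k) = K*k - 3 = -3 + K*k)
B*(V(2, w) + 133) = 75*((-3 + 2*3) + 133) = 75*((-3 + 6) + 133) = 75*(3 + 133) = 75*136 = 10200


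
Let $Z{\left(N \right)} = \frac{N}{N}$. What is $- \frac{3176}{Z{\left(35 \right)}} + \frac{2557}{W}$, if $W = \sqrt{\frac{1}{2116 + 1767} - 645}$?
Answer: $-3176 - \frac{2557 i \sqrt{9725105522}}{2504534} \approx -3176.0 - 100.68 i$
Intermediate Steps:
$Z{\left(N \right)} = 1$
$W = \frac{i \sqrt{9725105522}}{3883}$ ($W = \sqrt{\frac{1}{3883} - 645} = \sqrt{- \frac{2504534}{3883}} = \frac{i \sqrt{9725105522}}{3883} \approx 25.397 i$)
$- \frac{3176}{Z{\left(35 \right)}} + \frac{2557}{W} = - \frac{3176}{1} + \frac{2557}{\frac{1}{3883} i \sqrt{9725105522}} = \left(-3176\right) 1 + 2557 \left(- \frac{i \sqrt{9725105522}}{2504534}\right) = -3176 - \frac{2557 i \sqrt{9725105522}}{2504534}$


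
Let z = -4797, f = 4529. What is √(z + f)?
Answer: 2*I*√67 ≈ 16.371*I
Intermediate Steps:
√(z + f) = √(-4797 + 4529) = √(-268) = 2*I*√67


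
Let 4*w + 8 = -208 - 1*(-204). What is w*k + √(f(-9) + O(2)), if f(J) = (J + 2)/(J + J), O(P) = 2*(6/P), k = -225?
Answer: 675 + √230/6 ≈ 677.53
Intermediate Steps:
O(P) = 12/P
w = -3 (w = -2 + (-208 - 1*(-204))/4 = -2 + (-208 + 204)/4 = -2 + (¼)*(-4) = -2 - 1 = -3)
f(J) = (2 + J)/(2*J) (f(J) = (2 + J)/((2*J)) = (2 + J)*(1/(2*J)) = (2 + J)/(2*J))
w*k + √(f(-9) + O(2)) = -3*(-225) + √((½)*(2 - 9)/(-9) + 12/2) = 675 + √((½)*(-⅑)*(-7) + 12*(½)) = 675 + √(7/18 + 6) = 675 + √(115/18) = 675 + √230/6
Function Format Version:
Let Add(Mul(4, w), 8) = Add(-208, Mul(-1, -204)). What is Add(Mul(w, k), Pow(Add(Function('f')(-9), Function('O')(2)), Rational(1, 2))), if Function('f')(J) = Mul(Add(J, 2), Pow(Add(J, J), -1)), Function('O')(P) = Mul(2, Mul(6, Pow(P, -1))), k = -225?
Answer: Add(675, Mul(Rational(1, 6), Pow(230, Rational(1, 2)))) ≈ 677.53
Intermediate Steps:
Function('O')(P) = Mul(12, Pow(P, -1))
w = -3 (w = Add(-2, Mul(Rational(1, 4), Add(-208, Mul(-1, -204)))) = Add(-2, Mul(Rational(1, 4), Add(-208, 204))) = Add(-2, Mul(Rational(1, 4), -4)) = Add(-2, -1) = -3)
Function('f')(J) = Mul(Rational(1, 2), Pow(J, -1), Add(2, J)) (Function('f')(J) = Mul(Add(2, J), Pow(Mul(2, J), -1)) = Mul(Add(2, J), Mul(Rational(1, 2), Pow(J, -1))) = Mul(Rational(1, 2), Pow(J, -1), Add(2, J)))
Add(Mul(w, k), Pow(Add(Function('f')(-9), Function('O')(2)), Rational(1, 2))) = Add(Mul(-3, -225), Pow(Add(Mul(Rational(1, 2), Pow(-9, -1), Add(2, -9)), Mul(12, Pow(2, -1))), Rational(1, 2))) = Add(675, Pow(Add(Mul(Rational(1, 2), Rational(-1, 9), -7), Mul(12, Rational(1, 2))), Rational(1, 2))) = Add(675, Pow(Add(Rational(7, 18), 6), Rational(1, 2))) = Add(675, Pow(Rational(115, 18), Rational(1, 2))) = Add(675, Mul(Rational(1, 6), Pow(230, Rational(1, 2))))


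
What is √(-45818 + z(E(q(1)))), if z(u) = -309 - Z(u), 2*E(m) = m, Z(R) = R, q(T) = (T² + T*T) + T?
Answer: I*√184514/2 ≈ 214.78*I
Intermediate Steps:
q(T) = T + 2*T² (q(T) = (T² + T²) + T = 2*T² + T = T + 2*T²)
E(m) = m/2
z(u) = -309 - u
√(-45818 + z(E(q(1)))) = √(-45818 + (-309 - 1*(1 + 2*1)/2)) = √(-45818 + (-309 - 1*(1 + 2)/2)) = √(-45818 + (-309 - 1*3/2)) = √(-45818 + (-309 - 3/2)) = √(-45818 - 621/2) = √(-92257/2) = I*√184514/2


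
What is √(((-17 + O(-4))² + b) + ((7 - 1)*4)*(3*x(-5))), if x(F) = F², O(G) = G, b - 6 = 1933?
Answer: 2*√1045 ≈ 64.653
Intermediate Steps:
b = 1939 (b = 6 + 1933 = 1939)
√(((-17 + O(-4))² + b) + ((7 - 1)*4)*(3*x(-5))) = √(((-17 - 4)² + 1939) + ((7 - 1)*4)*(3*(-5)²)) = √(((-21)² + 1939) + (6*4)*(3*25)) = √((441 + 1939) + 24*75) = √(2380 + 1800) = √4180 = 2*√1045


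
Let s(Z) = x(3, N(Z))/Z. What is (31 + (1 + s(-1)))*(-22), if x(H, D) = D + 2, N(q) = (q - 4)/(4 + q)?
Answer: -2090/3 ≈ -696.67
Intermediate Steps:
N(q) = (-4 + q)/(4 + q)
x(H, D) = 2 + D
s(Z) = (2 + (-4 + Z)/(4 + Z))/Z
(31 + (1 + s(-1)))*(-22) = (31 + (1 + (4 + 3*(-1))/((-1)*(4 - 1))))*(-22) = (31 + (1 - 1*(4 - 3)/3))*(-22) = (31 + (1 - 1*⅓*1))*(-22) = (31 + (1 - ⅓))*(-22) = (31 + ⅔)*(-22) = (95/3)*(-22) = -2090/3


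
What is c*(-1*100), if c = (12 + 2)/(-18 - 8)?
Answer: 700/13 ≈ 53.846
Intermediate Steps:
c = -7/13 (c = 14/(-26) = 14*(-1/26) = -7/13 ≈ -0.53846)
c*(-1*100) = -(-7)*100/13 = -7/13*(-100) = 700/13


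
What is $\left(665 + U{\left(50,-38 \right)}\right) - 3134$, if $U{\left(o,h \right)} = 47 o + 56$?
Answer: $-63$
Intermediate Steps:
$U{\left(o,h \right)} = 56 + 47 o$
$\left(665 + U{\left(50,-38 \right)}\right) - 3134 = \left(665 + \left(56 + 47 \cdot 50\right)\right) - 3134 = \left(665 + \left(56 + 2350\right)\right) - 3134 = \left(665 + 2406\right) - 3134 = 3071 - 3134 = -63$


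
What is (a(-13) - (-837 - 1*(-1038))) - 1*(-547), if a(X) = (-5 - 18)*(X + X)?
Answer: 944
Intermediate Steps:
a(X) = -46*X
(a(-13) - (-837 - 1*(-1038))) - 1*(-547) = (-46*(-13) - (-837 - 1*(-1038))) - 1*(-547) = (598 - (-837 + 1038)) + 547 = (598 - 1*201) + 547 = (598 - 201) + 547 = 397 + 547 = 944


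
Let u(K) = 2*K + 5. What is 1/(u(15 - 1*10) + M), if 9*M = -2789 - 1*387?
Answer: -9/3041 ≈ -0.0029596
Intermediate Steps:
u(K) = 5 + 2*K
M = -3176/9 (M = (-2789 - 1*387)/9 = (-2789 - 387)/9 = (1/9)*(-3176) = -3176/9 ≈ -352.89)
1/(u(15 - 1*10) + M) = 1/((5 + 2*(15 - 1*10)) - 3176/9) = 1/((5 + 2*(15 - 10)) - 3176/9) = 1/((5 + 2*5) - 3176/9) = 1/((5 + 10) - 3176/9) = 1/(15 - 3176/9) = 1/(-3041/9) = -9/3041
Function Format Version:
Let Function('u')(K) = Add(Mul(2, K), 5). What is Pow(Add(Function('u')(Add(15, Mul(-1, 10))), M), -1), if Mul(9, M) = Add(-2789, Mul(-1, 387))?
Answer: Rational(-9, 3041) ≈ -0.0029596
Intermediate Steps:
Function('u')(K) = Add(5, Mul(2, K))
M = Rational(-3176, 9) (M = Mul(Rational(1, 9), Add(-2789, Mul(-1, 387))) = Mul(Rational(1, 9), Add(-2789, -387)) = Mul(Rational(1, 9), -3176) = Rational(-3176, 9) ≈ -352.89)
Pow(Add(Function('u')(Add(15, Mul(-1, 10))), M), -1) = Pow(Add(Add(5, Mul(2, Add(15, Mul(-1, 10)))), Rational(-3176, 9)), -1) = Pow(Add(Add(5, Mul(2, Add(15, -10))), Rational(-3176, 9)), -1) = Pow(Add(Add(5, Mul(2, 5)), Rational(-3176, 9)), -1) = Pow(Add(Add(5, 10), Rational(-3176, 9)), -1) = Pow(Add(15, Rational(-3176, 9)), -1) = Pow(Rational(-3041, 9), -1) = Rational(-9, 3041)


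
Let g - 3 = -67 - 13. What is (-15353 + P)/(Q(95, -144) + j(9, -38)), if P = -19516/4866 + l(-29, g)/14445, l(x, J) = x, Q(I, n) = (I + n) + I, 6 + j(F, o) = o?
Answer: -89952895612/11714895 ≈ -7678.5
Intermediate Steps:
j(F, o) = -6 + o
Q(I, n) = n + 2*I
g = -77 (g = 3 + (-67 - 13) = 3 - 80 = -77)
P = -47008289/11714895 (P = -19516/4866 - 29/14445 = -19516*1/4866 - 29*1/14445 = -9758/2433 - 29/14445 = -47008289/11714895 ≈ -4.0127)
(-15353 + P)/(Q(95, -144) + j(9, -38)) = (-15353 - 47008289/11714895)/((-144 + 2*95) + (-6 - 38)) = -179905791224/(11714895*((-144 + 190) - 44)) = -179905791224/(11714895*(46 - 44)) = -179905791224/11714895/2 = -179905791224/11714895*½ = -89952895612/11714895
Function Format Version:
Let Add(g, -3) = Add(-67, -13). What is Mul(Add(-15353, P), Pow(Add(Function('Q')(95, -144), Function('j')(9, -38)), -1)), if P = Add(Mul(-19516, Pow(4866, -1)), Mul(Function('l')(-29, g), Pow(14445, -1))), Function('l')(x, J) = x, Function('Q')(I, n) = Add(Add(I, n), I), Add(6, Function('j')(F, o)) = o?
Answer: Rational(-89952895612, 11714895) ≈ -7678.5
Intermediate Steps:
Function('j')(F, o) = Add(-6, o)
Function('Q')(I, n) = Add(n, Mul(2, I))
g = -77 (g = Add(3, Add(-67, -13)) = Add(3, -80) = -77)
P = Rational(-47008289, 11714895) (P = Add(Mul(-19516, Pow(4866, -1)), Mul(-29, Pow(14445, -1))) = Add(Mul(-19516, Rational(1, 4866)), Mul(-29, Rational(1, 14445))) = Add(Rational(-9758, 2433), Rational(-29, 14445)) = Rational(-47008289, 11714895) ≈ -4.0127)
Mul(Add(-15353, P), Pow(Add(Function('Q')(95, -144), Function('j')(9, -38)), -1)) = Mul(Add(-15353, Rational(-47008289, 11714895)), Pow(Add(Add(-144, Mul(2, 95)), Add(-6, -38)), -1)) = Mul(Rational(-179905791224, 11714895), Pow(Add(Add(-144, 190), -44), -1)) = Mul(Rational(-179905791224, 11714895), Pow(Add(46, -44), -1)) = Mul(Rational(-179905791224, 11714895), Pow(2, -1)) = Mul(Rational(-179905791224, 11714895), Rational(1, 2)) = Rational(-89952895612, 11714895)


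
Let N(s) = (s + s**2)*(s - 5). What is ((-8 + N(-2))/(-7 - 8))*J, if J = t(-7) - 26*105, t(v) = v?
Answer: -60214/15 ≈ -4014.3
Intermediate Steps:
N(s) = (-5 + s)*(s + s**2) (N(s) = (s + s**2)*(-5 + s) = (-5 + s)*(s + s**2))
J = -2737 (J = -7 - 26*105 = -7 - 2730 = -2737)
((-8 + N(-2))/(-7 - 8))*J = ((-8 - 2*(-5 + (-2)**2 - 4*(-2)))/(-7 - 8))*(-2737) = ((-8 - 2*(-5 + 4 + 8))/(-15))*(-2737) = ((-8 - 2*7)*(-1/15))*(-2737) = ((-8 - 14)*(-1/15))*(-2737) = -22*(-1/15)*(-2737) = (22/15)*(-2737) = -60214/15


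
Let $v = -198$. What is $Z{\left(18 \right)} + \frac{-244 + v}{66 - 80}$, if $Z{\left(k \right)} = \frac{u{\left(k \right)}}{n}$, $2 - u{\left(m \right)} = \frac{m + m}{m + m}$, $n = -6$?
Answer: $\frac{1319}{42} \approx 31.405$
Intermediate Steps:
$u{\left(m \right)} = 1$ ($u{\left(m \right)} = 2 - \frac{m + m}{m + m} = 2 - \frac{2 m}{2 m} = 2 - 2 m \frac{1}{2 m} = 2 - 1 = 1$)
$Z{\left(k \right)} = - \frac{1}{6}$ ($Z{\left(k \right)} = 1 \frac{1}{-6} = 1 \left(- \frac{1}{6}\right) = - \frac{1}{6}$)
$Z{\left(18 \right)} + \frac{-244 + v}{66 - 80} = - \frac{1}{6} + \frac{-244 - 198}{66 - 80} = - \frac{1}{6} - \frac{442}{-14} = - \frac{1}{6} - - \frac{221}{7} = - \frac{1}{6} + \frac{221}{7} = \frac{1319}{42}$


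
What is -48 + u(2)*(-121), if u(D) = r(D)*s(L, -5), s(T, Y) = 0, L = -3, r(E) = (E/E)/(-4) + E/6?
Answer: -48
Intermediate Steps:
r(E) = -1/4 + E/6 (r(E) = 1*(-1/4) + E*(1/6) = -1/4 + E/6)
u(D) = 0 (u(D) = (-1/4 + D/6)*0 = 0)
-48 + u(2)*(-121) = -48 + 0*(-121) = -48 + 0 = -48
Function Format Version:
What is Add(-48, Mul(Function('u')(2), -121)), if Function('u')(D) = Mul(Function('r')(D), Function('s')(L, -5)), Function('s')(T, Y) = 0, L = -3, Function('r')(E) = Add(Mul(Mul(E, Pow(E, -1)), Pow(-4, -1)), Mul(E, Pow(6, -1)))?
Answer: -48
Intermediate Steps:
Function('r')(E) = Add(Rational(-1, 4), Mul(Rational(1, 6), E)) (Function('r')(E) = Add(Mul(1, Rational(-1, 4)), Mul(E, Rational(1, 6))) = Add(Rational(-1, 4), Mul(Rational(1, 6), E)))
Function('u')(D) = 0 (Function('u')(D) = Mul(Add(Rational(-1, 4), Mul(Rational(1, 6), D)), 0) = 0)
Add(-48, Mul(Function('u')(2), -121)) = Add(-48, Mul(0, -121)) = Add(-48, 0) = -48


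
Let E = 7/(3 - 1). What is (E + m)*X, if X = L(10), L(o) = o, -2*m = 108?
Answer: -505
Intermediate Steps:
m = -54 (m = -1/2*108 = -54)
E = 7/2 ≈ 3.5000
X = 10
(E + m)*X = (7/2 - 54)*10 = -101/2*10 = -505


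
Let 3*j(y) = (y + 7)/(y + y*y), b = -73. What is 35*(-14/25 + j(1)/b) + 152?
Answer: 144278/1095 ≈ 131.76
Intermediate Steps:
j(y) = (7 + y)/(3*(y + y²)) (j(y) = ((y + 7)/(y + y*y))/3 = ((7 + y)/(y + y²))/3 = (7 + y)/(3*(y + y²)))
35*(-14/25 + j(1)/b) + 152 = 35*(-14/25 + ((⅓)*(7 + 1)/(1*(1 + 1)))/(-73)) + 152 = 35*(-14*1/25 + ((⅓)*1*8/2)*(-1/73)) + 152 = 35*(-14/25 + ((⅓)*1*(½)*8)*(-1/73)) + 152 = 35*(-14/25 + (4/3)*(-1/73)) + 152 = 35*(-14/25 - 4/219) + 152 = 35*(-3166/5475) + 152 = -22162/1095 + 152 = 144278/1095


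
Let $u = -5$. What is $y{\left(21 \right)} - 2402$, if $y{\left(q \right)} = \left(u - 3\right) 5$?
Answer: $-2442$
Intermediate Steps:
$y{\left(q \right)} = -40$ ($y{\left(q \right)} = \left(-5 - 3\right) 5 = \left(-8\right) 5 = -40$)
$y{\left(21 \right)} - 2402 = -40 - 2402 = -2442$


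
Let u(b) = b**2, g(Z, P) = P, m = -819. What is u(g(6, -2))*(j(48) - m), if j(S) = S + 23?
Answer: 3560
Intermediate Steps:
j(S) = 23 + S
u(g(6, -2))*(j(48) - m) = (-2)**2*((23 + 48) - 1*(-819)) = 4*(71 + 819) = 4*890 = 3560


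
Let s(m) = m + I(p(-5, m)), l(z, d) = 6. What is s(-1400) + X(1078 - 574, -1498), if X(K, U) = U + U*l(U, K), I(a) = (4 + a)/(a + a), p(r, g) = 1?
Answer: -23767/2 ≈ -11884.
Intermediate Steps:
I(a) = (4 + a)/(2*a) (I(a) = (4 + a)/((2*a)) = (4 + a)*(1/(2*a)) = (4 + a)/(2*a))
X(K, U) = 7*U (X(K, U) = U + U*6 = U + 6*U = 7*U)
s(m) = 5/2 + m (s(m) = m + (1/2)*(4 + 1)/1 = m + (1/2)*1*5 = m + 5/2 = 5/2 + m)
s(-1400) + X(1078 - 574, -1498) = (5/2 - 1400) + 7*(-1498) = -2795/2 - 10486 = -23767/2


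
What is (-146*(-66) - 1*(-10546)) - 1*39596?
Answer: -19414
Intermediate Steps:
(-146*(-66) - 1*(-10546)) - 1*39596 = (-1*(-9636) + 10546) - 39596 = (9636 + 10546) - 39596 = 20182 - 39596 = -19414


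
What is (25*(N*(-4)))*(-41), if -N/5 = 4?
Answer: -82000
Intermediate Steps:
N = -20 (N = -5*4 = -20)
(25*(N*(-4)))*(-41) = (25*(-20*(-4)))*(-41) = (25*80)*(-41) = 2000*(-41) = -82000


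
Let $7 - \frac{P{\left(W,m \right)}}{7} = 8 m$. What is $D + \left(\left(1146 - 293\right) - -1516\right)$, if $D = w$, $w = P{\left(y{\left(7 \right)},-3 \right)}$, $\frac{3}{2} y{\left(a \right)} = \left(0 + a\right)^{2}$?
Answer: $2586$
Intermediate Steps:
$y{\left(a \right)} = \frac{2 a^{2}}{3}$ ($y{\left(a \right)} = \frac{2 \left(0 + a\right)^{2}}{3} = \frac{2 a^{2}}{3}$)
$P{\left(W,m \right)} = 49 - 56 m$ ($P{\left(W,m \right)} = 49 - 7 \cdot 8 m = 49 - 56 m$)
$w = 217$ ($w = 49 - -168 = 49 + 168 = 217$)
$D = 217$
$D + \left(\left(1146 - 293\right) - -1516\right) = 217 + \left(\left(1146 - 293\right) - -1516\right) = 217 + \left(853 + 1516\right) = 217 + 2369 = 2586$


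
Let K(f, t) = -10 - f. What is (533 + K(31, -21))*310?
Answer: 152520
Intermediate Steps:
(533 + K(31, -21))*310 = (533 + (-10 - 1*31))*310 = (533 + (-10 - 31))*310 = (533 - 41)*310 = 492*310 = 152520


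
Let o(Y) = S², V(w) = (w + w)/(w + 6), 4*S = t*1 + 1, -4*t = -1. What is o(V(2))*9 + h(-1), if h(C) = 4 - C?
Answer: 1505/256 ≈ 5.8789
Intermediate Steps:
t = ¼ (t = -¼*(-1) = ¼ ≈ 0.25000)
S = 5/16 (S = ((¼)*1 + 1)/4 = (¼ + 1)/4 = (¼)*(5/4) = 5/16 ≈ 0.31250)
V(w) = 2*w/(6 + w) (V(w) = (2*w)/(6 + w) = 2*w/(6 + w))
o(Y) = 25/256 (o(Y) = (5/16)² = 25/256)
o(V(2))*9 + h(-1) = (25/256)*9 + (4 - 1*(-1)) = 225/256 + (4 + 1) = 225/256 + 5 = 1505/256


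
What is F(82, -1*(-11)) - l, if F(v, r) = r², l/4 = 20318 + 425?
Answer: -82851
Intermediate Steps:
l = 82972 (l = 4*(20318 + 425) = 4*20743 = 82972)
F(82, -1*(-11)) - l = (-1*(-11))² - 1*82972 = 11² - 82972 = 121 - 82972 = -82851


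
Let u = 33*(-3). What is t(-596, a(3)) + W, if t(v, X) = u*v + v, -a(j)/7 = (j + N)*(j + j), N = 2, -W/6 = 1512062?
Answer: -9013964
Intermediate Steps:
W = -9072372 (W = -6*1512062 = -9072372)
u = -99
a(j) = -14*j*(2 + j) (a(j) = -7*(j + 2)*(j + j) = -7*(2 + j)*2*j = -14*j*(2 + j))
t(v, X) = -98*v (t(v, X) = -99*v + v = -98*v)
t(-596, a(3)) + W = -98*(-596) - 9072372 = 58408 - 9072372 = -9013964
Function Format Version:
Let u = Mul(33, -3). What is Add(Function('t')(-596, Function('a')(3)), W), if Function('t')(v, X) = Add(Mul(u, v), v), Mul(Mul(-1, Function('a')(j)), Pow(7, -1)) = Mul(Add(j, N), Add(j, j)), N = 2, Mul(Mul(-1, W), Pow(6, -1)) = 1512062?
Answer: -9013964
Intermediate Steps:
W = -9072372 (W = Mul(-6, 1512062) = -9072372)
u = -99
Function('a')(j) = Mul(-14, j, Add(2, j)) (Function('a')(j) = Mul(-7, Mul(Add(j, 2), Add(j, j))) = Mul(-7, Mul(Add(2, j), Mul(2, j))) = Mul(-7, Mul(2, j, Add(2, j))) = Mul(-14, j, Add(2, j)))
Function('t')(v, X) = Mul(-98, v) (Function('t')(v, X) = Add(Mul(-99, v), v) = Mul(-98, v))
Add(Function('t')(-596, Function('a')(3)), W) = Add(Mul(-98, -596), -9072372) = Add(58408, -9072372) = -9013964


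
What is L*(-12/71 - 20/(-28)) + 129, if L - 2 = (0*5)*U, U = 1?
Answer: 64655/497 ≈ 130.09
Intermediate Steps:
L = 2 (L = 2 + (0*5)*1 = 2 + 0*1 = 2 + 0 = 2)
L*(-12/71 - 20/(-28)) + 129 = 2*(-12/71 - 20/(-28)) + 129 = 2*(-12*1/71 - 20*(-1/28)) + 129 = 2*(-12/71 + 5/7) + 129 = 2*(271/497) + 129 = 542/497 + 129 = 64655/497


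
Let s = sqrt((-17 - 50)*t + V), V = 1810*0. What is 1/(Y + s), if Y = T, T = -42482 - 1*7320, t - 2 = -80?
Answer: -24901/1240116989 - sqrt(5226)/2480233978 ≈ -2.0109e-5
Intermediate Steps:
t = -78 (t = 2 - 80 = -78)
V = 0
T = -49802 (T = -42482 - 7320 = -49802)
Y = -49802
s = sqrt(5226) (s = sqrt((-17 - 50)*(-78) + 0) = sqrt(-67*(-78) + 0) = sqrt(5226 + 0) = sqrt(5226) ≈ 72.291)
1/(Y + s) = 1/(-49802 + sqrt(5226))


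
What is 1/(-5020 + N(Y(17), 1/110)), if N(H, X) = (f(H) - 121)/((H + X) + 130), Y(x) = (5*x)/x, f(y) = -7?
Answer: -14851/74566100 ≈ -0.00019917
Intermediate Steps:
Y(x) = 5
N(H, X) = -128/(130 + H + X) (N(H, X) = (-7 - 121)/((H + X) + 130) = -128/(130 + H + X))
1/(-5020 + N(Y(17), 1/110)) = 1/(-5020 - 128/(130 + 5 + 1/110)) = 1/(-5020 - 128/14851/110) = 1/(-5020 - 128*110/14851) = 1/(-5020 - 14080/14851) = 1/(-74566100/14851) = -14851/74566100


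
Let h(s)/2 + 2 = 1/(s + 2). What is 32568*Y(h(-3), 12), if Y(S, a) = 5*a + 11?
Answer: 2312328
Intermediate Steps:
h(s) = -4 + 2/(2 + s) (h(s) = -4 + 2/(s + 2) = -4 + 2/(2 + s))
Y(S, a) = 11 + 5*a
32568*Y(h(-3), 12) = 32568*(11 + 5*12) = 32568*(11 + 60) = 32568*71 = 2312328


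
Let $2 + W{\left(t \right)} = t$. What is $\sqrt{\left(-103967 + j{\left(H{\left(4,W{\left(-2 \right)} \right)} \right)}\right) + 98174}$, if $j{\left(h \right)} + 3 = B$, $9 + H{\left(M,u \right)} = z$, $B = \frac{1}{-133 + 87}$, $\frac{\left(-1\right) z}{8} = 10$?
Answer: $\frac{i \sqrt{12264382}}{46} \approx 76.132 i$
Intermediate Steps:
$W{\left(t \right)} = -2 + t$
$z = -80$ ($z = \left(-8\right) 10 = -80$)
$B = - \frac{1}{46}$ ($B = \frac{1}{-46} = - \frac{1}{46} \approx -0.021739$)
$H{\left(M,u \right)} = -89$ ($H{\left(M,u \right)} = -9 - 80 = -89$)
$j{\left(h \right)} = - \frac{139}{46}$ ($j{\left(h \right)} = -3 - \frac{1}{46} = - \frac{139}{46}$)
$\sqrt{\left(-103967 + j{\left(H{\left(4,W{\left(-2 \right)} \right)} \right)}\right) + 98174} = \sqrt{\left(-103967 - \frac{139}{46}\right) + 98174} = \sqrt{- \frac{4782621}{46} + 98174} = \sqrt{- \frac{266617}{46}} = \frac{i \sqrt{12264382}}{46}$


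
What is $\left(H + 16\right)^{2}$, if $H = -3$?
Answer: $169$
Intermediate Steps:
$\left(H + 16\right)^{2} = \left(-3 + 16\right)^{2} = 13^{2} = 169$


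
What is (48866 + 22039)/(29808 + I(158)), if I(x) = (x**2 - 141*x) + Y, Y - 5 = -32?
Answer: 70905/32467 ≈ 2.1839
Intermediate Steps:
Y = -27 (Y = 5 - 32 = -27)
I(x) = -27 + x**2 - 141*x (I(x) = (x**2 - 141*x) - 27 = -27 + x**2 - 141*x)
(48866 + 22039)/(29808 + I(158)) = (48866 + 22039)/(29808 + (-27 + 158**2 - 141*158)) = 70905/(29808 + (-27 + 24964 - 22278)) = 70905/(29808 + 2659) = 70905/32467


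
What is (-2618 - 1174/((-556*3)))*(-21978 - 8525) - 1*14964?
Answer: 66570230999/834 ≈ 7.9820e+7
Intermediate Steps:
(-2618 - 1174/((-556*3)))*(-21978 - 8525) - 1*14964 = (-2618 - 1174/(-1668))*(-30503) - 14964 = (-2618 - 1174*(-1/1668))*(-30503) - 14964 = (-2618 + 587/834)*(-30503) - 14964 = -2182825/834*(-30503) - 14964 = 66582710975/834 - 14964 = 66570230999/834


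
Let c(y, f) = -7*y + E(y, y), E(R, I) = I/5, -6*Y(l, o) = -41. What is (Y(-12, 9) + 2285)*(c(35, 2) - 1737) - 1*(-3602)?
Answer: -27136613/6 ≈ -4.5228e+6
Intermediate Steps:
Y(l, o) = 41/6 (Y(l, o) = -⅙*(-41) = 41/6)
E(R, I) = I/5 (E(R, I) = I*(⅕) = I/5)
c(y, f) = -34*y/5 (c(y, f) = -7*y + y/5 = -34*y/5)
(Y(-12, 9) + 2285)*(c(35, 2) - 1737) - 1*(-3602) = (41/6 + 2285)*(-34/5*35 - 1737) - 1*(-3602) = 13751*(-238 - 1737)/6 + 3602 = (13751/6)*(-1975) + 3602 = -27158225/6 + 3602 = -27136613/6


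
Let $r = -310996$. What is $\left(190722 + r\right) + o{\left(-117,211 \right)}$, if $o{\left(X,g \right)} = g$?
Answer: $-120063$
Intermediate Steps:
$\left(190722 + r\right) + o{\left(-117,211 \right)} = \left(190722 - 310996\right) + 211 = -120274 + 211 = -120063$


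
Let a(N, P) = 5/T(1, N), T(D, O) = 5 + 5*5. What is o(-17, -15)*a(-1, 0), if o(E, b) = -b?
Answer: 5/2 ≈ 2.5000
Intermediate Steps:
T(D, O) = 30 (T(D, O) = 5 + 25 = 30)
a(N, P) = ⅙ (a(N, P) = 5/30 = 5*(1/30) = ⅙)
o(-17, -15)*a(-1, 0) = -1*(-15)*(⅙) = 15*(⅙) = 5/2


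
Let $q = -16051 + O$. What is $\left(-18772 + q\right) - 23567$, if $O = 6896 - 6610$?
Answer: $-58104$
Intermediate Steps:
$O = 286$ ($O = 6896 - 6610 = 286$)
$q = -15765$ ($q = -16051 + 286 = -15765$)
$\left(-18772 + q\right) - 23567 = \left(-18772 - 15765\right) - 23567 = -34537 - 23567 = -58104$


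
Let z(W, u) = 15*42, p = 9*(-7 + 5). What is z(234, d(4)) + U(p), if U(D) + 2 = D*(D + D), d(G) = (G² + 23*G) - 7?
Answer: 1276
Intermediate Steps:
d(G) = -7 + G² + 23*G
p = -18 (p = 9*(-2) = -18)
z(W, u) = 630
U(D) = -2 + 2*D² (U(D) = -2 + D*(D + D) = -2 + D*(2*D) = -2 + 2*D²)
z(234, d(4)) + U(p) = 630 + (-2 + 2*(-18)²) = 630 + (-2 + 2*324) = 630 + (-2 + 648) = 630 + 646 = 1276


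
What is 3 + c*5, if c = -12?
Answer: -57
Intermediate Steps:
3 + c*5 = 3 - 12*5 = 3 - 60 = -57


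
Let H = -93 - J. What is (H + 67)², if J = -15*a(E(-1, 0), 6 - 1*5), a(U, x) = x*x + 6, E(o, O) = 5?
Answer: 6241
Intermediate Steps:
a(U, x) = 6 + x² (a(U, x) = x² + 6 = 6 + x²)
J = -105 (J = -15*(6 + (6 - 1*5)²) = -15*(6 + (6 - 5)²) = -15*(6 + 1²) = -15*(6 + 1) = -15*7 = -105)
H = 12 (H = -93 - 1*(-105) = -93 + 105 = 12)
(H + 67)² = (12 + 67)² = 79² = 6241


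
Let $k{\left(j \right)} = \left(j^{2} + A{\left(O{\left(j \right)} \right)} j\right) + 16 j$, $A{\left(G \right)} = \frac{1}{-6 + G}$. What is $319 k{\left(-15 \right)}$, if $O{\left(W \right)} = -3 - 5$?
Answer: $- \frac{62205}{14} \approx -4443.2$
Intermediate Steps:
$O{\left(W \right)} = -8$
$k{\left(j \right)} = j^{2} + \frac{223 j}{14}$ ($k{\left(j \right)} = \left(j^{2} + \frac{j}{-6 - 8}\right) + 16 j = \left(j^{2} + \frac{j}{-14}\right) + 16 j = \left(j^{2} - \frac{j}{14}\right) + 16 j = j^{2} + \frac{223 j}{14}$)
$319 k{\left(-15 \right)} = 319 \cdot \frac{1}{14} \left(-15\right) \left(223 + 14 \left(-15\right)\right) = 319 \cdot \frac{1}{14} \left(-15\right) \left(223 - 210\right) = 319 \cdot \frac{1}{14} \left(-15\right) 13 = 319 \left(- \frac{195}{14}\right) = - \frac{62205}{14}$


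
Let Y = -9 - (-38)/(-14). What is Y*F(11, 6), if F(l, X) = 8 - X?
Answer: -164/7 ≈ -23.429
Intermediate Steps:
Y = -82/7 (Y = -9 - (-38)*(-1)/14 = -9 - 1*19/7 = -9 - 19/7 = -82/7 ≈ -11.714)
Y*F(11, 6) = -82*(8 - 1*6)/7 = -82*(8 - 6)/7 = -82/7*2 = -164/7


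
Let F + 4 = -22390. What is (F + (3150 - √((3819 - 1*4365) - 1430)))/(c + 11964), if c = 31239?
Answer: -19244/43203 - 2*I*√494/43203 ≈ -0.44543 - 0.0010289*I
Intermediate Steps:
F = -22394 (F = -4 - 22390 = -22394)
(F + (3150 - √((3819 - 1*4365) - 1430)))/(c + 11964) = (-22394 + (3150 - √((3819 - 1*4365) - 1430)))/(31239 + 11964) = (-22394 + (3150 - √((3819 - 4365) - 1430)))/43203 = (-22394 + (3150 - √(-546 - 1430)))*(1/43203) = (-22394 + (3150 - √(-1976)))*(1/43203) = (-22394 + (3150 - 2*I*√494))*(1/43203) = (-19244 - 2*I*√494)*(1/43203) = -19244/43203 - 2*I*√494/43203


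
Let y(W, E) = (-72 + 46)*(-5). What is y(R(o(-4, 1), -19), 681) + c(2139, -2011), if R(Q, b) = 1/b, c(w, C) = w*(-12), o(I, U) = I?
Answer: -25538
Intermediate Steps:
c(w, C) = -12*w
y(W, E) = 130 (y(W, E) = -26*(-5) = 130)
y(R(o(-4, 1), -19), 681) + c(2139, -2011) = 130 - 12*2139 = 130 - 25668 = -25538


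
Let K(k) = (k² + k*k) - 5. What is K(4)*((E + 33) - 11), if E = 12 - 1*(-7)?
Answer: 1107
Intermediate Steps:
E = 19 (E = 12 + 7 = 19)
K(k) = -5 + 2*k² (K(k) = (k² + k²) - 5 = 2*k² - 5 = -5 + 2*k²)
K(4)*((E + 33) - 11) = (-5 + 2*4²)*((19 + 33) - 11) = (-5 + 2*16)*(52 - 11) = (-5 + 32)*41 = 27*41 = 1107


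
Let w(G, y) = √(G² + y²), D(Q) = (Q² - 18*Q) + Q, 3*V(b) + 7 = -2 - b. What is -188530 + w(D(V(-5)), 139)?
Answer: -188530 + √1613401/9 ≈ -1.8839e+5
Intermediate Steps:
V(b) = -3 - b/3 (V(b) = -7/3 + (-2 - b)/3 = -7/3 + (-⅔ - b/3) = -3 - b/3)
D(Q) = Q² - 17*Q
-188530 + w(D(V(-5)), 139) = -188530 + √(((-3 - ⅓*(-5))*(-17 + (-3 - ⅓*(-5))))² + 139²) = -188530 + √(((-3 + 5/3)*(-17 + (-3 + 5/3)))² + 19321) = -188530 + √((-4*(-17 - 4/3)/3)² + 19321) = -188530 + √((-4/3*(-55/3))² + 19321) = -188530 + √((220/9)² + 19321) = -188530 + √(48400/81 + 19321) = -188530 + √(1613401/81) = -188530 + √1613401/9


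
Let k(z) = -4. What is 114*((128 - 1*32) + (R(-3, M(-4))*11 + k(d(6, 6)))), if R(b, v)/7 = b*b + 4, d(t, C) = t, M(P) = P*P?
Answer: 124602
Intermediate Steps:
M(P) = P²
R(b, v) = 28 + 7*b² (R(b, v) = 7*(b*b + 4) = 7*(b² + 4) = 7*(4 + b²) = 28 + 7*b²)
114*((128 - 1*32) + (R(-3, M(-4))*11 + k(d(6, 6)))) = 114*((128 - 1*32) + ((28 + 7*(-3)²)*11 - 4)) = 114*((128 - 32) + ((28 + 7*9)*11 - 4)) = 114*(96 + ((28 + 63)*11 - 4)) = 114*(96 + (91*11 - 4)) = 114*(96 + (1001 - 4)) = 114*(96 + 997) = 114*1093 = 124602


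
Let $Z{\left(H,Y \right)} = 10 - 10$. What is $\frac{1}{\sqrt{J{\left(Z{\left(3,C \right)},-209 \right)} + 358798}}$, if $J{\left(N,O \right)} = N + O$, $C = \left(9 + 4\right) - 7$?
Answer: $\frac{\sqrt{358589}}{358589} \approx 0.0016699$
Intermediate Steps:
$C = 6$ ($C = 13 - 7 = 6$)
$Z{\left(H,Y \right)} = 0$
$\frac{1}{\sqrt{J{\left(Z{\left(3,C \right)},-209 \right)} + 358798}} = \frac{1}{\sqrt{\left(0 - 209\right) + 358798}} = \frac{1}{\sqrt{-209 + 358798}} = \frac{1}{\sqrt{358589}} = \frac{\sqrt{358589}}{358589}$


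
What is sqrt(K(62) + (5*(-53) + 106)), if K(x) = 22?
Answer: I*sqrt(137) ≈ 11.705*I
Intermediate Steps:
sqrt(K(62) + (5*(-53) + 106)) = sqrt(22 + (5*(-53) + 106)) = sqrt(22 + (-265 + 106)) = sqrt(22 - 159) = sqrt(-137) = I*sqrt(137)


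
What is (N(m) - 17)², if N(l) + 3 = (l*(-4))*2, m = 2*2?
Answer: 2704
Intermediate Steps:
m = 4
N(l) = -3 - 8*l (N(l) = -3 + (l*(-4))*2 = -3 - 4*l*2 = -3 - 8*l)
(N(m) - 17)² = ((-3 - 8*4) - 17)² = ((-3 - 32) - 17)² = (-35 - 17)² = (-52)² = 2704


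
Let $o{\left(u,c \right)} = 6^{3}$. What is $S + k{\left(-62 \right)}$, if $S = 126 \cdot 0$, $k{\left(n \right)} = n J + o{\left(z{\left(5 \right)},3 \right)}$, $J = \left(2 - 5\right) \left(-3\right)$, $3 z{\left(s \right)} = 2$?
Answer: $-342$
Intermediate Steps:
$z{\left(s \right)} = \frac{2}{3}$ ($z{\left(s \right)} = \frac{1}{3} \cdot 2 = \frac{2}{3}$)
$o{\left(u,c \right)} = 216$
$J = 9$ ($J = \left(-3\right) \left(-3\right) = 9$)
$k{\left(n \right)} = 216 + 9 n$ ($k{\left(n \right)} = n 9 + 216 = 9 n + 216 = 216 + 9 n$)
$S = 0$
$S + k{\left(-62 \right)} = 0 + \left(216 + 9 \left(-62\right)\right) = 0 + \left(216 - 558\right) = 0 - 342 = -342$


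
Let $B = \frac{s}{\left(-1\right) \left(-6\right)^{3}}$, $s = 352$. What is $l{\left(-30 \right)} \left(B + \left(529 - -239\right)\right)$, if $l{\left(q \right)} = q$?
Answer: $- \frac{207800}{9} \approx -23089.0$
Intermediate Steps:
$B = \frac{44}{27}$ ($B = \frac{352}{\left(-1\right) \left(-6\right)^{3}} = \frac{352}{\left(-1\right) \left(-216\right)} = \frac{352}{216} = 352 \cdot \frac{1}{216} = \frac{44}{27} \approx 1.6296$)
$l{\left(-30 \right)} \left(B + \left(529 - -239\right)\right) = - 30 \left(\frac{44}{27} + \left(529 - -239\right)\right) = - 30 \left(\frac{44}{27} + \left(529 + 239\right)\right) = - 30 \left(\frac{44}{27} + 768\right) = \left(-30\right) \frac{20780}{27} = - \frac{207800}{9}$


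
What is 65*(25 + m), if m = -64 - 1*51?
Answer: -5850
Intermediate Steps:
m = -115 (m = -64 - 51 = -115)
65*(25 + m) = 65*(25 - 115) = 65*(-90) = -5850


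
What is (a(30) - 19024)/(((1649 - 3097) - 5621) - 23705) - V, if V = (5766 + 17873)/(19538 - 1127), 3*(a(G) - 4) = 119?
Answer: -378019669/566580114 ≈ -0.66720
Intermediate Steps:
a(G) = 131/3 (a(G) = 4 + (⅓)*119 = 4 + 119/3 = 131/3)
V = 23639/18411 ≈ 1.2840
(a(30) - 19024)/(((1649 - 3097) - 5621) - 23705) - V = (131/3 - 19024)/(((1649 - 3097) - 5621) - 23705) - 1*23639/18411 = -56941/(3*((-1448 - 5621) - 23705)) - 23639/18411 = -56941/(3*(-7069 - 23705)) - 23639/18411 = -56941/3/(-30774) - 23639/18411 = -56941/3*(-1/30774) - 23639/18411 = 56941/92322 - 23639/18411 = -378019669/566580114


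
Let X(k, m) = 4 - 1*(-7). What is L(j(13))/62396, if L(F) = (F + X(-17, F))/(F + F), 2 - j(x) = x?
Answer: 0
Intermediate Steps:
X(k, m) = 11 (X(k, m) = 4 + 7 = 11)
j(x) = 2 - x
L(F) = (11 + F)/(2*F) (L(F) = (F + 11)/(F + F) = (11 + F)/((2*F)) = (11 + F)*(1/(2*F)) = (11 + F)/(2*F))
L(j(13))/62396 = ((11 + (2 - 1*13))/(2*(2 - 1*13)))/62396 = ((11 + (2 - 13))/(2*(2 - 13)))*(1/62396) = ((½)*(11 - 11)/(-11))*(1/62396) = ((½)*(-1/11)*0)*(1/62396) = 0*(1/62396) = 0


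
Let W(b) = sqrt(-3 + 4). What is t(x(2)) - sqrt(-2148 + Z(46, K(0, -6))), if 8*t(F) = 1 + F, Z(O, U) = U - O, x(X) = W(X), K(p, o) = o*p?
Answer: 1/4 - I*sqrt(2194) ≈ 0.25 - 46.84*I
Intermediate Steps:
W(b) = 1 (W(b) = sqrt(1) = 1)
x(X) = 1
t(F) = 1/8 + F/8 (t(F) = (1 + F)/8 = 1/8 + F/8)
t(x(2)) - sqrt(-2148 + Z(46, K(0, -6))) = (1/8 + (1/8)*1) - sqrt(-2148 + (-6*0 - 1*46)) = (1/8 + 1/8) - sqrt(-2148 + (0 - 46)) = 1/4 - sqrt(-2148 - 46) = 1/4 - sqrt(-2194) = 1/4 - I*sqrt(2194)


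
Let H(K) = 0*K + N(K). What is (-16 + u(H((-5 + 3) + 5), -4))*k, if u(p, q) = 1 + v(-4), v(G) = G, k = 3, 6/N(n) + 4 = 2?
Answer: -57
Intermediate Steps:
N(n) = -3 (N(n) = 6/(-4 + 2) = 6/(-2) = 6*(-½) = -3)
H(K) = -3 (H(K) = 0*K - 3 = 0 - 3 = -3)
u(p, q) = -3 (u(p, q) = 1 - 4 = -3)
(-16 + u(H((-5 + 3) + 5), -4))*k = (-16 - 3)*3 = -19*3 = -57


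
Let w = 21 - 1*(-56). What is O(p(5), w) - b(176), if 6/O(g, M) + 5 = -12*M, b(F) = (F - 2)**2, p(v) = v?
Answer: -28126410/929 ≈ -30276.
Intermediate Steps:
w = 77 (w = 21 + 56 = 77)
b(F) = (-2 + F)**2
O(g, M) = 6/(-5 - 12*M)
O(p(5), w) - b(176) = -6/(5 + 12*77) - (-2 + 176)**2 = -6/(5 + 924) - 1*174**2 = -6/929 - 1*30276 = -6*1/929 - 30276 = -6/929 - 30276 = -28126410/929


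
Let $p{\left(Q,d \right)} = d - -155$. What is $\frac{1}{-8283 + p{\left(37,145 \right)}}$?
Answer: $- \frac{1}{7983} \approx -0.00012527$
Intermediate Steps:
$p{\left(Q,d \right)} = 155 + d$ ($p{\left(Q,d \right)} = d + 155 = 155 + d$)
$\frac{1}{-8283 + p{\left(37,145 \right)}} = \frac{1}{-8283 + \left(155 + 145\right)} = \frac{1}{-8283 + 300} = \frac{1}{-7983} = - \frac{1}{7983}$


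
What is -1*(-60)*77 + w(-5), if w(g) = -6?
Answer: 4614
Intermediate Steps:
-1*(-60)*77 + w(-5) = -1*(-60)*77 - 6 = 60*77 - 6 = 4620 - 6 = 4614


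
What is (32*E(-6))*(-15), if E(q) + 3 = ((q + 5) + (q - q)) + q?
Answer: 4800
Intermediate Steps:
E(q) = 2 + 2*q (E(q) = -3 + (((q + 5) + (q - q)) + q) = -3 + (((5 + q) + 0) + q) = -3 + ((5 + q) + q) = -3 + (5 + 2*q) = 2 + 2*q)
(32*E(-6))*(-15) = (32*(2 + 2*(-6)))*(-15) = (32*(2 - 12))*(-15) = (32*(-10))*(-15) = -320*(-15) = 4800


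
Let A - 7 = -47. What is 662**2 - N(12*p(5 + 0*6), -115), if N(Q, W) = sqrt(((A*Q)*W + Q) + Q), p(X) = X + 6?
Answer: 438244 - 6*sqrt(16874) ≈ 4.3746e+5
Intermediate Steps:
A = -40 (A = 7 - 47 = -40)
p(X) = 6 + X
N(Q, W) = sqrt(2*Q - 40*Q*W) (N(Q, W) = sqrt(((-40*Q)*W + Q) + Q) = sqrt((-40*Q*W + Q) + Q) = sqrt((Q - 40*Q*W) + Q) = sqrt(2*Q - 40*Q*W))
662**2 - N(12*p(5 + 0*6), -115) = 662**2 - sqrt(2)*sqrt((12*(6 + (5 + 0*6)))*(1 - 20*(-115))) = 438244 - sqrt(2)*sqrt((12*(6 + (5 + 0)))*(1 + 2300)) = 438244 - sqrt(2)*sqrt((12*(6 + 5))*2301) = 438244 - sqrt(2)*sqrt((12*11)*2301) = 438244 - sqrt(2)*sqrt(132*2301) = 438244 - sqrt(2)*sqrt(303732) = 438244 - sqrt(2)*6*sqrt(8437) = 438244 - 6*sqrt(16874)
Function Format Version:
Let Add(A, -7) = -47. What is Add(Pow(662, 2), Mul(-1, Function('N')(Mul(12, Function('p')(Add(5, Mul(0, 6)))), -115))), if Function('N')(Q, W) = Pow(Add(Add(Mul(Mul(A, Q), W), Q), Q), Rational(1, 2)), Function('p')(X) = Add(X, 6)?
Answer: Add(438244, Mul(-6, Pow(16874, Rational(1, 2)))) ≈ 4.3746e+5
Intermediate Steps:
A = -40 (A = Add(7, -47) = -40)
Function('p')(X) = Add(6, X)
Function('N')(Q, W) = Pow(Add(Mul(2, Q), Mul(-40, Q, W)), Rational(1, 2)) (Function('N')(Q, W) = Pow(Add(Add(Mul(Mul(-40, Q), W), Q), Q), Rational(1, 2)) = Pow(Add(Add(Mul(-40, Q, W), Q), Q), Rational(1, 2)) = Pow(Add(Add(Q, Mul(-40, Q, W)), Q), Rational(1, 2)) = Pow(Add(Mul(2, Q), Mul(-40, Q, W)), Rational(1, 2)))
Add(Pow(662, 2), Mul(-1, Function('N')(Mul(12, Function('p')(Add(5, Mul(0, 6)))), -115))) = Add(Pow(662, 2), Mul(-1, Mul(Pow(2, Rational(1, 2)), Pow(Mul(Mul(12, Add(6, Add(5, Mul(0, 6)))), Add(1, Mul(-20, -115))), Rational(1, 2))))) = Add(438244, Mul(-1, Mul(Pow(2, Rational(1, 2)), Pow(Mul(Mul(12, Add(6, Add(5, 0))), Add(1, 2300)), Rational(1, 2))))) = Add(438244, Mul(-1, Mul(Pow(2, Rational(1, 2)), Pow(Mul(Mul(12, Add(6, 5)), 2301), Rational(1, 2))))) = Add(438244, Mul(-1, Mul(Pow(2, Rational(1, 2)), Pow(Mul(Mul(12, 11), 2301), Rational(1, 2))))) = Add(438244, Mul(-1, Mul(Pow(2, Rational(1, 2)), Pow(Mul(132, 2301), Rational(1, 2))))) = Add(438244, Mul(-1, Mul(Pow(2, Rational(1, 2)), Pow(303732, Rational(1, 2))))) = Add(438244, Mul(-1, Mul(Pow(2, Rational(1, 2)), Mul(6, Pow(8437, Rational(1, 2)))))) = Add(438244, Mul(-1, Mul(6, Pow(16874, Rational(1, 2))))) = Add(438244, Mul(-6, Pow(16874, Rational(1, 2))))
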